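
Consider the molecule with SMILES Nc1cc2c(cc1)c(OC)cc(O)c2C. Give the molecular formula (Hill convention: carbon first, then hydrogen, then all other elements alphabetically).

C12H13NO2

Walk through each heavy atom and fill implicit hydrogens from standard valence (C 4, N 3, O 2, S 2, halogen 1); for lowercase aromatic atoms, an aromatic c carries 1 H when it has two neighbours and 0 H with three, and aromatic n carries 0 H:
  atom 1: N, bond orders sum to 1 (valence 3) → 2 H
  atom 2: aromatic c, 3 neighbours → 0 H
  atom 3: aromatic c, 2 neighbours → 1 H
  atom 4: aromatic c, 3 neighbours → 0 H
  atom 5: aromatic c, 3 neighbours → 0 H
  atom 6: aromatic c, 2 neighbours → 1 H
  atom 7: aromatic c, 2 neighbours → 1 H
  atom 8: aromatic c, 3 neighbours → 0 H
  atom 9: O, bond orders sum to 2 (valence 2) → 0 H
  atom 10: C, bond orders sum to 1 (valence 4) → 3 H
  atom 11: aromatic c, 2 neighbours → 1 H
  atom 12: aromatic c, 3 neighbours → 0 H
  atom 13: O, bond orders sum to 1 (valence 2) → 1 H
  atom 14: aromatic c, 3 neighbours → 0 H
  atom 15: C, bond orders sum to 1 (valence 4) → 3 H
Totals → C:12, H:13, N:1, O:2.
In Hill order: C12H13NO2.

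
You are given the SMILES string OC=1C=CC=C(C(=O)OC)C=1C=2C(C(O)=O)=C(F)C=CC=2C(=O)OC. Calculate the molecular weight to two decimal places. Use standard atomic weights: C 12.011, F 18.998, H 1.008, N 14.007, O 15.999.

First, the molecular formula is C17H13FO7 (counting implicit H from valence).
  C: 17 × 12.011 = 204.187
  F: 1 × 18.998 = 18.998
  H: 13 × 1.008 = 13.104
  O: 7 × 15.999 = 111.993
Sum: 17×12.011 + 1×18.998 + 13×1.008 + 7×15.999 = 348.282 → 348.28 g/mol.

348.28 g/mol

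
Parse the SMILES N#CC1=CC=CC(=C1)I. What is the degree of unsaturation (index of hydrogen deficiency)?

6

Degree of unsaturation = (number of rings) + (number of π bonds).
Ring closures in the SMILES: 1.
π bonds: 3 double bonds (each 1 DoU), 1 triple bond (each 2 DoU) → 5 DoU from unsaturation.
Total DoU = 1 + 5 = 6.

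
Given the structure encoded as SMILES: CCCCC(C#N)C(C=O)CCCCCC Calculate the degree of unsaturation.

Degree of unsaturation = (number of rings) + (number of π bonds).
Ring closures in the SMILES: 0.
π bonds: 1 double bond (each 1 DoU), 1 triple bond (each 2 DoU) → 3 DoU from unsaturation.
Total DoU = 0 + 3 = 3.

3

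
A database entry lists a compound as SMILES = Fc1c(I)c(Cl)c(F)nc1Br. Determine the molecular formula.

C5BrClF2IN

Walk through each heavy atom and fill implicit hydrogens from standard valence (C 4, N 3, O 2, S 2, halogen 1); for lowercase aromatic atoms, an aromatic c carries 1 H when it has two neighbours and 0 H with three, and aromatic n carries 0 H:
  atom 1: F (halogen, monovalent) → 0 H
  atom 2: aromatic c, 3 neighbours → 0 H
  atom 3: aromatic c, 3 neighbours → 0 H
  atom 4: I (halogen, monovalent) → 0 H
  atom 5: aromatic c, 3 neighbours → 0 H
  atom 6: Cl (halogen, monovalent) → 0 H
  atom 7: aromatic c, 3 neighbours → 0 H
  atom 8: F (halogen, monovalent) → 0 H
  atom 9: aromatic n, 2 neighbours → 0 H
  atom 10: aromatic c, 3 neighbours → 0 H
  atom 11: Br (halogen, monovalent) → 0 H
Totals → C:5, Br:1, Cl:1, F:2, I:1, N:1.
In Hill order: C5BrClF2IN.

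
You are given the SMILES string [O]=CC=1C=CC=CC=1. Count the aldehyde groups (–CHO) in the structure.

The aldehyde motif appears at heavy-atom position 2 in the SMILES.
Aldehyde count: 1.

1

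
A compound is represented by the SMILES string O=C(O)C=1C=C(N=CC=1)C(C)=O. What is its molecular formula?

C8H7NO3

Walk through each heavy atom and fill implicit hydrogens from standard valence (C 4, N 3, O 2, S 2, halogen 1):
  atom 1: O, bond orders sum to 2 (valence 2) → 0 H
  atom 2: C, bond orders sum to 4 (valence 4) → 0 H
  atom 3: O, bond orders sum to 1 (valence 2) → 1 H
  atom 4: C, bond orders sum to 4 (valence 4) → 0 H
  atom 5: C, bond orders sum to 3 (valence 4) → 1 H
  atom 6: C, bond orders sum to 4 (valence 4) → 0 H
  atom 7: N, bond orders sum to 3 (valence 3) → 0 H
  atom 8: C, bond orders sum to 3 (valence 4) → 1 H
  atom 9: C, bond orders sum to 3 (valence 4) → 1 H
  atom 10: C, bond orders sum to 4 (valence 4) → 0 H
  atom 11: C, bond orders sum to 1 (valence 4) → 3 H
  atom 12: O, bond orders sum to 2 (valence 2) → 0 H
Totals → C:8, H:7, N:1, O:3.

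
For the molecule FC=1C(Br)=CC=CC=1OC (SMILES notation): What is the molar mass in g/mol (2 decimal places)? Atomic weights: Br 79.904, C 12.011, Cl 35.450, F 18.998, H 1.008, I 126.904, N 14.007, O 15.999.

First, the molecular formula is C7H6BrFO (counting implicit H from valence).
  Br: 1 × 79.904 = 79.904
  C: 7 × 12.011 = 84.077
  F: 1 × 18.998 = 18.998
  H: 6 × 1.008 = 6.048
  O: 1 × 15.999 = 15.999
Sum: 1×79.904 + 7×12.011 + 1×18.998 + 6×1.008 + 1×15.999 = 205.026 → 205.03 g/mol.

205.03 g/mol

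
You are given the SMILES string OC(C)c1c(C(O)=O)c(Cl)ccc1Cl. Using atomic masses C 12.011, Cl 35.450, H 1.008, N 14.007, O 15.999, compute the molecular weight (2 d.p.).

235.06 g/mol

First, the molecular formula is C9H8Cl2O3 (counting implicit H from valence).
  C: 9 × 12.011 = 108.099
  Cl: 2 × 35.450 = 70.900
  H: 8 × 1.008 = 8.064
  O: 3 × 15.999 = 47.997
Sum: 9×12.011 + 2×35.450 + 8×1.008 + 3×15.999 = 235.060 → 235.06 g/mol.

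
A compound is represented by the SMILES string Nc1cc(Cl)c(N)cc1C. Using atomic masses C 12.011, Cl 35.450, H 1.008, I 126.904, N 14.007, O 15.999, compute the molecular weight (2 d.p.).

156.61 g/mol

First, the molecular formula is C7H9ClN2 (counting implicit H from valence).
  C: 7 × 12.011 = 84.077
  Cl: 1 × 35.450 = 35.450
  H: 9 × 1.008 = 9.072
  N: 2 × 14.007 = 28.014
Sum: 7×12.011 + 1×35.450 + 9×1.008 + 2×14.007 = 156.613 → 156.61 g/mol.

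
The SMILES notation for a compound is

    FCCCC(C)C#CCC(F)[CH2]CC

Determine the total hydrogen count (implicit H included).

20

Walk through each heavy atom and fill implicit hydrogens from standard valence (C 4, N 3, O 2, S 2, halogen 1):
  atom 1: F (halogen, monovalent) → 0 H
  atom 2: C, bond orders sum to 2 (valence 4) → 2 H
  atom 3: C, bond orders sum to 2 (valence 4) → 2 H
  atom 4: C, bond orders sum to 2 (valence 4) → 2 H
  atom 5: C, bond orders sum to 3 (valence 4) → 1 H
  atom 6: C, bond orders sum to 1 (valence 4) → 3 H
  atom 7: C, bond orders sum to 4 (valence 4) → 0 H
  atom 8: C, bond orders sum to 4 (valence 4) → 0 H
  atom 9: C, bond orders sum to 2 (valence 4) → 2 H
  atom 10: C, bond orders sum to 3 (valence 4) → 1 H
  atom 11: F (halogen, monovalent) → 0 H
  atom 12: C with explicit H count 2
  atom 13: C, bond orders sum to 2 (valence 4) → 2 H
  atom 14: C, bond orders sum to 1 (valence 4) → 3 H
Total hydrogens: 20.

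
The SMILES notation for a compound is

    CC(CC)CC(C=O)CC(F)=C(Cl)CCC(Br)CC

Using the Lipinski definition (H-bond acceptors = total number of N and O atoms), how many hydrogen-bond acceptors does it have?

1

N atoms: 0; O atoms: 1.
Lipinski HBA = 0 + 1 = 1.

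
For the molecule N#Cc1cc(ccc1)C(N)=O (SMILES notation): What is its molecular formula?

C8H6N2O

Walk through each heavy atom and fill implicit hydrogens from standard valence (C 4, N 3, O 2, S 2, halogen 1); for lowercase aromatic atoms, an aromatic c carries 1 H when it has two neighbours and 0 H with three, and aromatic n carries 0 H:
  atom 1: N, bond orders sum to 3 (valence 3) → 0 H
  atom 2: C, bond orders sum to 4 (valence 4) → 0 H
  atom 3: aromatic c, 3 neighbours → 0 H
  atom 4: aromatic c, 2 neighbours → 1 H
  atom 5: aromatic c, 3 neighbours → 0 H
  atom 6: aromatic c, 2 neighbours → 1 H
  atom 7: aromatic c, 2 neighbours → 1 H
  atom 8: aromatic c, 2 neighbours → 1 H
  atom 9: C, bond orders sum to 4 (valence 4) → 0 H
  atom 10: N, bond orders sum to 1 (valence 3) → 2 H
  atom 11: O, bond orders sum to 2 (valence 2) → 0 H
Totals → C:8, H:6, N:2, O:1.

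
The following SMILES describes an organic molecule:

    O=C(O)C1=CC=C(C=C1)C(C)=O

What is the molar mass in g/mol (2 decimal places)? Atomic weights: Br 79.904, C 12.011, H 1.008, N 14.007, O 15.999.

164.16 g/mol

First, the molecular formula is C9H8O3 (counting implicit H from valence).
  C: 9 × 12.011 = 108.099
  H: 8 × 1.008 = 8.064
  O: 3 × 15.999 = 47.997
Sum: 9×12.011 + 8×1.008 + 3×15.999 = 164.160 → 164.16 g/mol.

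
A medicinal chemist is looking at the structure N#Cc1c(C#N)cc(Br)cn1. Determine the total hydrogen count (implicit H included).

Walk through each heavy atom and fill implicit hydrogens from standard valence (C 4, N 3, O 2, S 2, halogen 1); for lowercase aromatic atoms, an aromatic c carries 1 H when it has two neighbours and 0 H with three, and aromatic n carries 0 H:
  atom 1: N, bond orders sum to 3 (valence 3) → 0 H
  atom 2: C, bond orders sum to 4 (valence 4) → 0 H
  atom 3: aromatic c, 3 neighbours → 0 H
  atom 4: aromatic c, 3 neighbours → 0 H
  atom 5: C, bond orders sum to 4 (valence 4) → 0 H
  atom 6: N, bond orders sum to 3 (valence 3) → 0 H
  atom 7: aromatic c, 2 neighbours → 1 H
  atom 8: aromatic c, 3 neighbours → 0 H
  atom 9: Br (halogen, monovalent) → 0 H
  atom 10: aromatic c, 2 neighbours → 1 H
  atom 11: aromatic n, 2 neighbours → 0 H
Total hydrogens: 2.

2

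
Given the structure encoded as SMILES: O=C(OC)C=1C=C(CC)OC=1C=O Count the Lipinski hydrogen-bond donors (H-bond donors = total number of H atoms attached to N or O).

Donors: find every N or O and count the H atoms it carries.
  atom 1 (O): bond orders sum to 2 → 0 H
  atom 3 (O): bond orders sum to 2 → 0 H
  atom 10 (O): bond orders sum to 2 → 0 H
  atom 13 (O): bond orders sum to 2 → 0 H
Lipinski HBD = 0.

0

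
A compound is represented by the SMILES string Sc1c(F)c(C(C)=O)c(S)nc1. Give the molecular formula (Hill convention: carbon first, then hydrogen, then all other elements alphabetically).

C7H6FNOS2

Walk through each heavy atom and fill implicit hydrogens from standard valence (C 4, N 3, O 2, S 2, halogen 1); for lowercase aromatic atoms, an aromatic c carries 1 H when it has two neighbours and 0 H with three, and aromatic n carries 0 H:
  atom 1: S, bond orders sum to 1 (valence 2) → 1 H
  atom 2: aromatic c, 3 neighbours → 0 H
  atom 3: aromatic c, 3 neighbours → 0 H
  atom 4: F (halogen, monovalent) → 0 H
  atom 5: aromatic c, 3 neighbours → 0 H
  atom 6: C, bond orders sum to 4 (valence 4) → 0 H
  atom 7: C, bond orders sum to 1 (valence 4) → 3 H
  atom 8: O, bond orders sum to 2 (valence 2) → 0 H
  atom 9: aromatic c, 3 neighbours → 0 H
  atom 10: S, bond orders sum to 1 (valence 2) → 1 H
  atom 11: aromatic n, 2 neighbours → 0 H
  atom 12: aromatic c, 2 neighbours → 1 H
Totals → C:7, H:6, F:1, N:1, O:1, S:2.
In Hill order: C7H6FNOS2.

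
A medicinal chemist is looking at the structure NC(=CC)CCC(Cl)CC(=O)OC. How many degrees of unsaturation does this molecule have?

2

Degree of unsaturation = (number of rings) + (number of π bonds).
Ring closures in the SMILES: 0.
π bonds: 2 double bonds (each 1 DoU) → 2 DoU from unsaturation.
Total DoU = 0 + 2 = 2.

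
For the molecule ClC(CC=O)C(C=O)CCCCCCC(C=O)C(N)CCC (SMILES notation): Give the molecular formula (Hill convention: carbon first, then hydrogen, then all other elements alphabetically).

C17H30ClNO3

Walk through each heavy atom and fill implicit hydrogens from standard valence (C 4, N 3, O 2, S 2, halogen 1):
  atom 1: Cl (halogen, monovalent) → 0 H
  atom 2: C, bond orders sum to 3 (valence 4) → 1 H
  atom 3: C, bond orders sum to 2 (valence 4) → 2 H
  atom 4: C, bond orders sum to 3 (valence 4) → 1 H
  atom 5: O, bond orders sum to 2 (valence 2) → 0 H
  atom 6: C, bond orders sum to 3 (valence 4) → 1 H
  atom 7: C, bond orders sum to 3 (valence 4) → 1 H
  atom 8: O, bond orders sum to 2 (valence 2) → 0 H
  atom 9: C, bond orders sum to 2 (valence 4) → 2 H
  atom 10: C, bond orders sum to 2 (valence 4) → 2 H
  atom 11: C, bond orders sum to 2 (valence 4) → 2 H
  atom 12: C, bond orders sum to 2 (valence 4) → 2 H
  atom 13: C, bond orders sum to 2 (valence 4) → 2 H
  atom 14: C, bond orders sum to 2 (valence 4) → 2 H
  atom 15: C, bond orders sum to 3 (valence 4) → 1 H
  atom 16: C, bond orders sum to 3 (valence 4) → 1 H
  atom 17: O, bond orders sum to 2 (valence 2) → 0 H
  atom 18: C, bond orders sum to 3 (valence 4) → 1 H
  atom 19: N, bond orders sum to 1 (valence 3) → 2 H
  atom 20: C, bond orders sum to 2 (valence 4) → 2 H
  atom 21: C, bond orders sum to 2 (valence 4) → 2 H
  atom 22: C, bond orders sum to 1 (valence 4) → 3 H
Totals → C:17, H:30, Cl:1, N:1, O:3.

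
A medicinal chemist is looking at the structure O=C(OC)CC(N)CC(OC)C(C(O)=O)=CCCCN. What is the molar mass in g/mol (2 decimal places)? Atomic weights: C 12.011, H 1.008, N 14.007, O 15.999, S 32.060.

First, the molecular formula is C13H24N2O5 (counting implicit H from valence).
  C: 13 × 12.011 = 156.143
  H: 24 × 1.008 = 24.192
  N: 2 × 14.007 = 28.014
  O: 5 × 15.999 = 79.995
Sum: 13×12.011 + 24×1.008 + 2×14.007 + 5×15.999 = 288.344 → 288.34 g/mol.

288.34 g/mol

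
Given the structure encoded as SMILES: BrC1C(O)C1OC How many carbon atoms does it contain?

Count every carbon token in the SMILES (each C, including those in ring-closure positions and inside branches).
Carbon count: 4.

4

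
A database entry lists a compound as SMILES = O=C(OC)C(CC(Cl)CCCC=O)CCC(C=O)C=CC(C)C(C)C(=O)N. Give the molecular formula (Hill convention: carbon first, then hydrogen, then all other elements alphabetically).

Walk through each heavy atom and fill implicit hydrogens from standard valence (C 4, N 3, O 2, S 2, halogen 1):
  atom 1: O, bond orders sum to 2 (valence 2) → 0 H
  atom 2: C, bond orders sum to 4 (valence 4) → 0 H
  atom 3: O, bond orders sum to 2 (valence 2) → 0 H
  atom 4: C, bond orders sum to 1 (valence 4) → 3 H
  atom 5: C, bond orders sum to 3 (valence 4) → 1 H
  atom 6: C, bond orders sum to 2 (valence 4) → 2 H
  atom 7: C, bond orders sum to 3 (valence 4) → 1 H
  atom 8: Cl (halogen, monovalent) → 0 H
  atom 9: C, bond orders sum to 2 (valence 4) → 2 H
  atom 10: C, bond orders sum to 2 (valence 4) → 2 H
  atom 11: C, bond orders sum to 2 (valence 4) → 2 H
  atom 12: C, bond orders sum to 3 (valence 4) → 1 H
  atom 13: O, bond orders sum to 2 (valence 2) → 0 H
  atom 14: C, bond orders sum to 2 (valence 4) → 2 H
  atom 15: C, bond orders sum to 2 (valence 4) → 2 H
  atom 16: C, bond orders sum to 3 (valence 4) → 1 H
  atom 17: C, bond orders sum to 3 (valence 4) → 1 H
  atom 18: O, bond orders sum to 2 (valence 2) → 0 H
  atom 19: C, bond orders sum to 3 (valence 4) → 1 H
  atom 20: C, bond orders sum to 3 (valence 4) → 1 H
  atom 21: C, bond orders sum to 3 (valence 4) → 1 H
  atom 22: C, bond orders sum to 1 (valence 4) → 3 H
  atom 23: C, bond orders sum to 3 (valence 4) → 1 H
  atom 24: C, bond orders sum to 1 (valence 4) → 3 H
  atom 25: C, bond orders sum to 4 (valence 4) → 0 H
  atom 26: O, bond orders sum to 2 (valence 2) → 0 H
  atom 27: N, bond orders sum to 1 (valence 3) → 2 H
Totals → C:20, H:32, Cl:1, N:1, O:5.
In Hill order: C20H32ClNO5.

C20H32ClNO5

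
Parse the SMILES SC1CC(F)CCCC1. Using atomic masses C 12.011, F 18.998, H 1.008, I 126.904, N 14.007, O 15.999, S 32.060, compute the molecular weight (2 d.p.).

First, the molecular formula is C7H13FS (counting implicit H from valence).
  C: 7 × 12.011 = 84.077
  F: 1 × 18.998 = 18.998
  H: 13 × 1.008 = 13.104
  S: 1 × 32.060 = 32.060
Sum: 7×12.011 + 1×18.998 + 13×1.008 + 1×32.060 = 148.239 → 148.24 g/mol.

148.24 g/mol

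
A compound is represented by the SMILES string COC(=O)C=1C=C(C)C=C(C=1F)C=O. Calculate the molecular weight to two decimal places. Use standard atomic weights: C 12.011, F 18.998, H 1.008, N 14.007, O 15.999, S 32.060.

196.18 g/mol

First, the molecular formula is C10H9FO3 (counting implicit H from valence).
  C: 10 × 12.011 = 120.110
  F: 1 × 18.998 = 18.998
  H: 9 × 1.008 = 9.072
  O: 3 × 15.999 = 47.997
Sum: 10×12.011 + 1×18.998 + 9×1.008 + 3×15.999 = 196.177 → 196.18 g/mol.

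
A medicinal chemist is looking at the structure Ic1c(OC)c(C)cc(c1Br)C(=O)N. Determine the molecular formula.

Walk through each heavy atom and fill implicit hydrogens from standard valence (C 4, N 3, O 2, S 2, halogen 1); for lowercase aromatic atoms, an aromatic c carries 1 H when it has two neighbours and 0 H with three, and aromatic n carries 0 H:
  atom 1: I (halogen, monovalent) → 0 H
  atom 2: aromatic c, 3 neighbours → 0 H
  atom 3: aromatic c, 3 neighbours → 0 H
  atom 4: O, bond orders sum to 2 (valence 2) → 0 H
  atom 5: C, bond orders sum to 1 (valence 4) → 3 H
  atom 6: aromatic c, 3 neighbours → 0 H
  atom 7: C, bond orders sum to 1 (valence 4) → 3 H
  atom 8: aromatic c, 2 neighbours → 1 H
  atom 9: aromatic c, 3 neighbours → 0 H
  atom 10: aromatic c, 3 neighbours → 0 H
  atom 11: Br (halogen, monovalent) → 0 H
  atom 12: C, bond orders sum to 4 (valence 4) → 0 H
  atom 13: O, bond orders sum to 2 (valence 2) → 0 H
  atom 14: N, bond orders sum to 1 (valence 3) → 2 H
Totals → C:9, H:9, Br:1, I:1, N:1, O:2.
In Hill order: C9H9BrINO2.

C9H9BrINO2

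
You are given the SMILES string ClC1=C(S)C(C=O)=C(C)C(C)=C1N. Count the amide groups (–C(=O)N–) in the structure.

0

Scan the SMILES for the amide motif — none present.
Groups that are present: 1 aldehyde, 1 primary amine, 1 thiol.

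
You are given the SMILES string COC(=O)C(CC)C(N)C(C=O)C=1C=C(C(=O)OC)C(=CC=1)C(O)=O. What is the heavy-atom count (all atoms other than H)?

Every atom symbol written in the SMILES (organic subset) is one heavy atom; implicit H are not written.
Heavy atoms by element → C:17, N:1, O:7.
Total: 25.

25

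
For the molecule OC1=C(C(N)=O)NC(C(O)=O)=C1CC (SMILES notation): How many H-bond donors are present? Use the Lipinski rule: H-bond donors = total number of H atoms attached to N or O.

Donors: find every N or O and count the H atoms it carries.
  atom 1 (O): bond orders sum to 1 → 1 H
  atom 5 (N): bond orders sum to 1 → 2 H
  atom 6 (O): bond orders sum to 2 → 0 H
  atom 7 (N): bond orders sum to 2 → 1 H
  atom 10 (O): bond orders sum to 1 → 1 H
  atom 11 (O): bond orders sum to 2 → 0 H
Lipinski HBD = 5.

5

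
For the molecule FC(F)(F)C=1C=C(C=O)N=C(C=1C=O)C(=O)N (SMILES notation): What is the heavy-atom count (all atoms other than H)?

17

Every atom symbol written in the SMILES (organic subset) is one heavy atom; implicit H are not written.
Heavy atoms by element → C:9, F:3, N:2, O:3.
Total: 17.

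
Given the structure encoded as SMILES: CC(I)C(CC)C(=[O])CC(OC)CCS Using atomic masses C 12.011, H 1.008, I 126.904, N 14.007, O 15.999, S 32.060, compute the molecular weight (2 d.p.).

344.25 g/mol

First, the molecular formula is C11H21IO2S (counting implicit H from valence).
  C: 11 × 12.011 = 132.121
  H: 21 × 1.008 = 21.168
  I: 1 × 126.904 = 126.904
  O: 2 × 15.999 = 31.998
  S: 1 × 32.060 = 32.060
Sum: 11×12.011 + 21×1.008 + 1×126.904 + 2×15.999 + 1×32.060 = 344.251 → 344.25 g/mol.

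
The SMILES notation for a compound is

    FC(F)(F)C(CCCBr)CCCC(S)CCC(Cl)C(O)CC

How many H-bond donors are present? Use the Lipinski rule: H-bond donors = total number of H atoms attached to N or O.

1

Donors: find every N or O and count the H atoms it carries.
  atom 20 (O): bond orders sum to 1 → 1 H
Lipinski HBD = 1.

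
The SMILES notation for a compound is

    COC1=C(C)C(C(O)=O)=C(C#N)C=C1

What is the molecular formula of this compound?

C10H9NO3

Walk through each heavy atom and fill implicit hydrogens from standard valence (C 4, N 3, O 2, S 2, halogen 1):
  atom 1: C, bond orders sum to 1 (valence 4) → 3 H
  atom 2: O, bond orders sum to 2 (valence 2) → 0 H
  atom 3: C, bond orders sum to 4 (valence 4) → 0 H
  atom 4: C, bond orders sum to 4 (valence 4) → 0 H
  atom 5: C, bond orders sum to 1 (valence 4) → 3 H
  atom 6: C, bond orders sum to 4 (valence 4) → 0 H
  atom 7: C, bond orders sum to 4 (valence 4) → 0 H
  atom 8: O, bond orders sum to 1 (valence 2) → 1 H
  atom 9: O, bond orders sum to 2 (valence 2) → 0 H
  atom 10: C, bond orders sum to 4 (valence 4) → 0 H
  atom 11: C, bond orders sum to 4 (valence 4) → 0 H
  atom 12: N, bond orders sum to 3 (valence 3) → 0 H
  atom 13: C, bond orders sum to 3 (valence 4) → 1 H
  atom 14: C, bond orders sum to 3 (valence 4) → 1 H
Totals → C:10, H:9, N:1, O:3.
In Hill order: C10H9NO3.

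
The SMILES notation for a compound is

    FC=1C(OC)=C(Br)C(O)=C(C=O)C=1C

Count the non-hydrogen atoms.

Every atom symbol written in the SMILES (organic subset) is one heavy atom; implicit H are not written.
Heavy atoms by element → Br:1, C:9, F:1, O:3.
Total: 14.

14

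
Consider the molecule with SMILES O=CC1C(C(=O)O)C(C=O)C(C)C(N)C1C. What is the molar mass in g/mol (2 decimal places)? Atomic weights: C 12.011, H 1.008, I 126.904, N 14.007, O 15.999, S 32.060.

227.26 g/mol

First, the molecular formula is C11H17NO4 (counting implicit H from valence).
  C: 11 × 12.011 = 132.121
  H: 17 × 1.008 = 17.136
  N: 1 × 14.007 = 14.007
  O: 4 × 15.999 = 63.996
Sum: 11×12.011 + 17×1.008 + 1×14.007 + 4×15.999 = 227.260 → 227.26 g/mol.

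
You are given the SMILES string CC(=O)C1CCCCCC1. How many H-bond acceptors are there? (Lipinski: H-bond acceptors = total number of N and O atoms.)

1

N atoms: 0; O atoms: 1.
Lipinski HBA = 0 + 1 = 1.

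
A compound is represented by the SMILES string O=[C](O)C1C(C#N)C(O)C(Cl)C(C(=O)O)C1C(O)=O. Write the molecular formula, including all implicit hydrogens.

C10H10ClNO7

Walk through each heavy atom and fill implicit hydrogens from standard valence (C 4, N 3, O 2, S 2, halogen 1):
  atom 1: O, bond orders sum to 2 (valence 2) → 0 H
  atom 2: C with explicit H count 0
  atom 3: O, bond orders sum to 1 (valence 2) → 1 H
  atom 4: C, bond orders sum to 3 (valence 4) → 1 H
  atom 5: C, bond orders sum to 3 (valence 4) → 1 H
  atom 6: C, bond orders sum to 4 (valence 4) → 0 H
  atom 7: N, bond orders sum to 3 (valence 3) → 0 H
  atom 8: C, bond orders sum to 3 (valence 4) → 1 H
  atom 9: O, bond orders sum to 1 (valence 2) → 1 H
  atom 10: C, bond orders sum to 3 (valence 4) → 1 H
  atom 11: Cl (halogen, monovalent) → 0 H
  atom 12: C, bond orders sum to 3 (valence 4) → 1 H
  atom 13: C, bond orders sum to 4 (valence 4) → 0 H
  atom 14: O, bond orders sum to 2 (valence 2) → 0 H
  atom 15: O, bond orders sum to 1 (valence 2) → 1 H
  atom 16: C, bond orders sum to 3 (valence 4) → 1 H
  atom 17: C, bond orders sum to 4 (valence 4) → 0 H
  atom 18: O, bond orders sum to 1 (valence 2) → 1 H
  atom 19: O, bond orders sum to 2 (valence 2) → 0 H
Totals → C:10, H:10, Cl:1, N:1, O:7.
In Hill order: C10H10ClNO7.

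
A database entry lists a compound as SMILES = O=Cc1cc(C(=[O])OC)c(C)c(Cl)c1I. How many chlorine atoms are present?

Scan the SMILES for Cl atoms (remember two-letter symbols like Cl and Br are single atoms).
Chlorine count: 1.

1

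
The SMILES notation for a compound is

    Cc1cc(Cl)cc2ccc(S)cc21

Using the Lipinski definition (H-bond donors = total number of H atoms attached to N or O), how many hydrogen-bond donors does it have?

0

Donors: find every N or O and count the H atoms it carries.
  (no N or O atoms present)
Lipinski HBD = 0.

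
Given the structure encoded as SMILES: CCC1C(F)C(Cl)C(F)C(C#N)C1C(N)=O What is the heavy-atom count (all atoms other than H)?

Every atom symbol written in the SMILES (organic subset) is one heavy atom; implicit H are not written.
Heavy atoms by element → C:10, Cl:1, F:2, N:2, O:1.
Total: 16.

16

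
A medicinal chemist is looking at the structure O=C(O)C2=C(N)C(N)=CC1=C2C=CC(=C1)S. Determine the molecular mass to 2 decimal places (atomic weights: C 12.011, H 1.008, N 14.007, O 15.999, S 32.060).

First, the molecular formula is C11H10N2O2S (counting implicit H from valence).
  C: 11 × 12.011 = 132.121
  H: 10 × 1.008 = 10.080
  N: 2 × 14.007 = 28.014
  O: 2 × 15.999 = 31.998
  S: 1 × 32.060 = 32.060
Sum: 11×12.011 + 10×1.008 + 2×14.007 + 2×15.999 + 1×32.060 = 234.273 → 234.27 g/mol.

234.27 g/mol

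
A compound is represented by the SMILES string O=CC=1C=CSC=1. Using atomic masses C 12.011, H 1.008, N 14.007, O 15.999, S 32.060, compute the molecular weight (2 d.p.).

112.15 g/mol

First, the molecular formula is C5H4OS (counting implicit H from valence).
  C: 5 × 12.011 = 60.055
  H: 4 × 1.008 = 4.032
  O: 1 × 15.999 = 15.999
  S: 1 × 32.060 = 32.060
Sum: 5×12.011 + 4×1.008 + 1×15.999 + 1×32.060 = 112.146 → 112.15 g/mol.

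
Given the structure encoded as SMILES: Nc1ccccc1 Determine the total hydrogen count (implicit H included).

7

Walk through each heavy atom and fill implicit hydrogens from standard valence (C 4, N 3, O 2, S 2, halogen 1); for lowercase aromatic atoms, an aromatic c carries 1 H when it has two neighbours and 0 H with three, and aromatic n carries 0 H:
  atom 1: N, bond orders sum to 1 (valence 3) → 2 H
  atom 2: aromatic c, 3 neighbours → 0 H
  atom 3: aromatic c, 2 neighbours → 1 H
  atom 4: aromatic c, 2 neighbours → 1 H
  atom 5: aromatic c, 2 neighbours → 1 H
  atom 6: aromatic c, 2 neighbours → 1 H
  atom 7: aromatic c, 2 neighbours → 1 H
Total hydrogens: 7.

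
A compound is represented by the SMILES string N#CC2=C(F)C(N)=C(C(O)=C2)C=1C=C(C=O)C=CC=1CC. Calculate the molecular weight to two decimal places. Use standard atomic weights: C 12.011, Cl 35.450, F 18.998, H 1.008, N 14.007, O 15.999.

First, the molecular formula is C16H13FN2O2 (counting implicit H from valence).
  C: 16 × 12.011 = 192.176
  F: 1 × 18.998 = 18.998
  H: 13 × 1.008 = 13.104
  N: 2 × 14.007 = 28.014
  O: 2 × 15.999 = 31.998
Sum: 16×12.011 + 1×18.998 + 13×1.008 + 2×14.007 + 2×15.999 = 284.290 → 284.29 g/mol.

284.29 g/mol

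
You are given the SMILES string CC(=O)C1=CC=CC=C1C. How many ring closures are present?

1

In SMILES, each pair of matching ring-closure digits denotes one ring-closing bond; the number of such bonds equals the number of independent rings.
Ring-closure bonds here: 1.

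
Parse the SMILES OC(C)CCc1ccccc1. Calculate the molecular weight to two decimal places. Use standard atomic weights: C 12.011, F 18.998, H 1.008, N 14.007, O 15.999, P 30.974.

150.22 g/mol

First, the molecular formula is C10H14O (counting implicit H from valence).
  C: 10 × 12.011 = 120.110
  H: 14 × 1.008 = 14.112
  O: 1 × 15.999 = 15.999
Sum: 10×12.011 + 14×1.008 + 1×15.999 = 150.221 → 150.22 g/mol.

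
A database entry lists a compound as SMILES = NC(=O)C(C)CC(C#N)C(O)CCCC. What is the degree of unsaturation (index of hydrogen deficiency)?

3

Molecular formula: C11H20N2O2.
DoU = (2C + 2 + N − H − X) / 2, where X is the halogen count and O/S are ignored.
    = (2·11 + 2 + 2 − 20 − 0) / 2 = 6 / 2 = 3.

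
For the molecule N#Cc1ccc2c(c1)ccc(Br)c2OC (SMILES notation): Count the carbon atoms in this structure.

12

Count every carbon token in the SMILES (each C, including those in ring-closure positions and inside branches).
Carbon count: 12.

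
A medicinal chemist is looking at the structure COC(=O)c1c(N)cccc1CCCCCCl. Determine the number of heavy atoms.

17

Every atom symbol written in the SMILES (organic subset) is one heavy atom; implicit H are not written.
Heavy atoms by element → C:13, Cl:1, N:1, O:2.
Total: 17.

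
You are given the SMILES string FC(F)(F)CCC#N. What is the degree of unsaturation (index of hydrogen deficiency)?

Degree of unsaturation = (number of rings) + (number of π bonds).
Ring closures in the SMILES: 0.
π bonds: 1 triple bond (each 2 DoU) → 2 DoU from unsaturation.
Total DoU = 0 + 2 = 2.

2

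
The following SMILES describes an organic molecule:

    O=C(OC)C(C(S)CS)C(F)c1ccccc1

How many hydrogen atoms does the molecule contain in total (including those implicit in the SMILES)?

15

Walk through each heavy atom and fill implicit hydrogens from standard valence (C 4, N 3, O 2, S 2, halogen 1); for lowercase aromatic atoms, an aromatic c carries 1 H when it has two neighbours and 0 H with three, and aromatic n carries 0 H:
  atom 1: O, bond orders sum to 2 (valence 2) → 0 H
  atom 2: C, bond orders sum to 4 (valence 4) → 0 H
  atom 3: O, bond orders sum to 2 (valence 2) → 0 H
  atom 4: C, bond orders sum to 1 (valence 4) → 3 H
  atom 5: C, bond orders sum to 3 (valence 4) → 1 H
  atom 6: C, bond orders sum to 3 (valence 4) → 1 H
  atom 7: S, bond orders sum to 1 (valence 2) → 1 H
  atom 8: C, bond orders sum to 2 (valence 4) → 2 H
  atom 9: S, bond orders sum to 1 (valence 2) → 1 H
  atom 10: C, bond orders sum to 3 (valence 4) → 1 H
  atom 11: F (halogen, monovalent) → 0 H
  atom 12: aromatic c, 3 neighbours → 0 H
  atom 13: aromatic c, 2 neighbours → 1 H
  atom 14: aromatic c, 2 neighbours → 1 H
  atom 15: aromatic c, 2 neighbours → 1 H
  atom 16: aromatic c, 2 neighbours → 1 H
  atom 17: aromatic c, 2 neighbours → 1 H
Total hydrogens: 15.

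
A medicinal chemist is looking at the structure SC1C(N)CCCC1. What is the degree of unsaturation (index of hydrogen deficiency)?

1

Degree of unsaturation = (number of rings) + (number of π bonds).
Ring closures in the SMILES: 1.
π bonds: none → 0 DoU from unsaturation.
Total DoU = 1 + 0 = 1.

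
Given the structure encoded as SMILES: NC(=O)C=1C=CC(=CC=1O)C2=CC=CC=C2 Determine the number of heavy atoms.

16

Every atom symbol written in the SMILES (organic subset) is one heavy atom; implicit H are not written.
Heavy atoms by element → C:13, N:1, O:2.
Total: 16.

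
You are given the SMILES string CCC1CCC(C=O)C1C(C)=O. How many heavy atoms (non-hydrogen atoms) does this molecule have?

Every atom symbol written in the SMILES (organic subset) is one heavy atom; implicit H are not written.
Heavy atoms by element → C:10, O:2.
Total: 12.

12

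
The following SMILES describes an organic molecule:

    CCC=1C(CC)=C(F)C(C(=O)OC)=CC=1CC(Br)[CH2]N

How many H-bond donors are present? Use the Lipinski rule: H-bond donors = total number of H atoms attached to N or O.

2

Donors: find every N or O and count the H atoms it carries.
  atom 11 (O): bond orders sum to 2 → 0 H
  atom 12 (O): bond orders sum to 2 → 0 H
  atom 20 (N): bond orders sum to 1 → 2 H
Lipinski HBD = 2.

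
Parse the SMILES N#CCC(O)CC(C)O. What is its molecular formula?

Walk through each heavy atom and fill implicit hydrogens from standard valence (C 4, N 3, O 2, S 2, halogen 1):
  atom 1: N, bond orders sum to 3 (valence 3) → 0 H
  atom 2: C, bond orders sum to 4 (valence 4) → 0 H
  atom 3: C, bond orders sum to 2 (valence 4) → 2 H
  atom 4: C, bond orders sum to 3 (valence 4) → 1 H
  atom 5: O, bond orders sum to 1 (valence 2) → 1 H
  atom 6: C, bond orders sum to 2 (valence 4) → 2 H
  atom 7: C, bond orders sum to 3 (valence 4) → 1 H
  atom 8: C, bond orders sum to 1 (valence 4) → 3 H
  atom 9: O, bond orders sum to 1 (valence 2) → 1 H
Totals → C:6, H:11, N:1, O:2.
In Hill order: C6H11NO2.

C6H11NO2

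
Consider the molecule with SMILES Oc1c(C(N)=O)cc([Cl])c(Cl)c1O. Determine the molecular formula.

Walk through each heavy atom and fill implicit hydrogens from standard valence (C 4, N 3, O 2, S 2, halogen 1); for lowercase aromatic atoms, an aromatic c carries 1 H when it has two neighbours and 0 H with three, and aromatic n carries 0 H:
  atom 1: O, bond orders sum to 1 (valence 2) → 1 H
  atom 2: aromatic c, 3 neighbours → 0 H
  atom 3: aromatic c, 3 neighbours → 0 H
  atom 4: C, bond orders sum to 4 (valence 4) → 0 H
  atom 5: N, bond orders sum to 1 (valence 3) → 2 H
  atom 6: O, bond orders sum to 2 (valence 2) → 0 H
  atom 7: aromatic c, 2 neighbours → 1 H
  atom 8: aromatic c, 3 neighbours → 0 H
  atom 9: Cl with explicit H count 0
  atom 10: aromatic c, 3 neighbours → 0 H
  atom 11: Cl (halogen, monovalent) → 0 H
  atom 12: aromatic c, 3 neighbours → 0 H
  atom 13: O, bond orders sum to 1 (valence 2) → 1 H
Totals → C:7, H:5, Cl:2, N:1, O:3.

C7H5Cl2NO3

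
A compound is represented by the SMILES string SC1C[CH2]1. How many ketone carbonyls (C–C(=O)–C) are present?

Scan the SMILES for the ketone motif — none present.
Groups that are present: 1 thiol.

0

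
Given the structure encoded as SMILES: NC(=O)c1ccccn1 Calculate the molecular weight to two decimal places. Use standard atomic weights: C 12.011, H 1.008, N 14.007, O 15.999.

First, the molecular formula is C6H6N2O (counting implicit H from valence).
  C: 6 × 12.011 = 72.066
  H: 6 × 1.008 = 6.048
  N: 2 × 14.007 = 28.014
  O: 1 × 15.999 = 15.999
Sum: 6×12.011 + 6×1.008 + 2×14.007 + 1×15.999 = 122.127 → 122.13 g/mol.

122.13 g/mol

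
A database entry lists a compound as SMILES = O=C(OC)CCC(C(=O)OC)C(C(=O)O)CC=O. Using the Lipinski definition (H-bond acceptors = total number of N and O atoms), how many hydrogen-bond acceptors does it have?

7

N atoms: 0; O atoms: 7.
Lipinski HBA = 0 + 7 = 7.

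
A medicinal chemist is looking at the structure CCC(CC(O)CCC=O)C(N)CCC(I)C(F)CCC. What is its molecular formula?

C16H31FINO2

Walk through each heavy atom and fill implicit hydrogens from standard valence (C 4, N 3, O 2, S 2, halogen 1):
  atom 1: C, bond orders sum to 1 (valence 4) → 3 H
  atom 2: C, bond orders sum to 2 (valence 4) → 2 H
  atom 3: C, bond orders sum to 3 (valence 4) → 1 H
  atom 4: C, bond orders sum to 2 (valence 4) → 2 H
  atom 5: C, bond orders sum to 3 (valence 4) → 1 H
  atom 6: O, bond orders sum to 1 (valence 2) → 1 H
  atom 7: C, bond orders sum to 2 (valence 4) → 2 H
  atom 8: C, bond orders sum to 2 (valence 4) → 2 H
  atom 9: C, bond orders sum to 3 (valence 4) → 1 H
  atom 10: O, bond orders sum to 2 (valence 2) → 0 H
  atom 11: C, bond orders sum to 3 (valence 4) → 1 H
  atom 12: N, bond orders sum to 1 (valence 3) → 2 H
  atom 13: C, bond orders sum to 2 (valence 4) → 2 H
  atom 14: C, bond orders sum to 2 (valence 4) → 2 H
  atom 15: C, bond orders sum to 3 (valence 4) → 1 H
  atom 16: I (halogen, monovalent) → 0 H
  atom 17: C, bond orders sum to 3 (valence 4) → 1 H
  atom 18: F (halogen, monovalent) → 0 H
  atom 19: C, bond orders sum to 2 (valence 4) → 2 H
  atom 20: C, bond orders sum to 2 (valence 4) → 2 H
  atom 21: C, bond orders sum to 1 (valence 4) → 3 H
Totals → C:16, H:31, F:1, I:1, N:1, O:2.
In Hill order: C16H31FINO2.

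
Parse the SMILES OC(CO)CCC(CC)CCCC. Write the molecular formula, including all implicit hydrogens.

C11H24O2

Walk through each heavy atom and fill implicit hydrogens from standard valence (C 4, N 3, O 2, S 2, halogen 1):
  atom 1: O, bond orders sum to 1 (valence 2) → 1 H
  atom 2: C, bond orders sum to 3 (valence 4) → 1 H
  atom 3: C, bond orders sum to 2 (valence 4) → 2 H
  atom 4: O, bond orders sum to 1 (valence 2) → 1 H
  atom 5: C, bond orders sum to 2 (valence 4) → 2 H
  atom 6: C, bond orders sum to 2 (valence 4) → 2 H
  atom 7: C, bond orders sum to 3 (valence 4) → 1 H
  atom 8: C, bond orders sum to 2 (valence 4) → 2 H
  atom 9: C, bond orders sum to 1 (valence 4) → 3 H
  atom 10: C, bond orders sum to 2 (valence 4) → 2 H
  atom 11: C, bond orders sum to 2 (valence 4) → 2 H
  atom 12: C, bond orders sum to 2 (valence 4) → 2 H
  atom 13: C, bond orders sum to 1 (valence 4) → 3 H
Totals → C:11, H:24, O:2.
In Hill order: C11H24O2.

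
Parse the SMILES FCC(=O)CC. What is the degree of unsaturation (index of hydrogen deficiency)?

1

Molecular formula: C4H7FO.
DoU = (2C + 2 + N − H − X) / 2, where X is the halogen count and O/S are ignored.
    = (2·4 + 2 + 0 − 7 − 1) / 2 = 2 / 2 = 1.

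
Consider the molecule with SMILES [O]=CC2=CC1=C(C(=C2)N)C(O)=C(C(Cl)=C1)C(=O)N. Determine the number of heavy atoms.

18

Every atom symbol written in the SMILES (organic subset) is one heavy atom; implicit H are not written.
Heavy atoms by element → C:12, Cl:1, N:2, O:3.
Total: 18.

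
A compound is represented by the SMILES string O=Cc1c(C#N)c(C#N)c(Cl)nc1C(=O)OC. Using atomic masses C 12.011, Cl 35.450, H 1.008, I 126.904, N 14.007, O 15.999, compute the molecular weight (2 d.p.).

249.61 g/mol

First, the molecular formula is C10H4ClN3O3 (counting implicit H from valence).
  C: 10 × 12.011 = 120.110
  Cl: 1 × 35.450 = 35.450
  H: 4 × 1.008 = 4.032
  N: 3 × 14.007 = 42.021
  O: 3 × 15.999 = 47.997
Sum: 10×12.011 + 1×35.450 + 4×1.008 + 3×14.007 + 3×15.999 = 249.610 → 249.61 g/mol.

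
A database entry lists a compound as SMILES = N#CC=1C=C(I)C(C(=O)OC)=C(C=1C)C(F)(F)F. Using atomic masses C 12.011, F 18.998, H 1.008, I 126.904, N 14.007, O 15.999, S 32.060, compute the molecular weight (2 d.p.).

369.08 g/mol

First, the molecular formula is C11H7F3INO2 (counting implicit H from valence).
  C: 11 × 12.011 = 132.121
  F: 3 × 18.998 = 56.994
  H: 7 × 1.008 = 7.056
  I: 1 × 126.904 = 126.904
  N: 1 × 14.007 = 14.007
  O: 2 × 15.999 = 31.998
Sum: 11×12.011 + 3×18.998 + 7×1.008 + 1×126.904 + 1×14.007 + 2×15.999 = 369.080 → 369.08 g/mol.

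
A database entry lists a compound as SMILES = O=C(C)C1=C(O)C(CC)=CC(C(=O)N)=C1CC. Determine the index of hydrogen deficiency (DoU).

Degree of unsaturation = (number of rings) + (number of π bonds).
Ring closures in the SMILES: 1.
π bonds: 5 double bonds (each 1 DoU) → 5 DoU from unsaturation.
Total DoU = 1 + 5 = 6.

6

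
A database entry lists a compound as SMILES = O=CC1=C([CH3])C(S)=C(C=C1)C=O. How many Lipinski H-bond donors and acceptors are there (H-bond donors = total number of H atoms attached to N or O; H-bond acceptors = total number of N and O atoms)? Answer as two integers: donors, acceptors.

0, 2

Donors: find every N or O and count the H atoms it carries.
  atom 1 (O): bond orders sum to 2 → 0 H
  atom 12 (O): bond orders sum to 2 → 0 H
Lipinski HBD = 0.
Acceptors: N atoms = 0, O atoms = 2 → HBA = 2.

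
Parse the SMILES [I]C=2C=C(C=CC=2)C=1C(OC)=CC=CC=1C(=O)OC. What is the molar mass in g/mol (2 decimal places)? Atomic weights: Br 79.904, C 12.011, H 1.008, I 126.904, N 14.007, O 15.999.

First, the molecular formula is C15H13IO3 (counting implicit H from valence).
  C: 15 × 12.011 = 180.165
  H: 13 × 1.008 = 13.104
  I: 1 × 126.904 = 126.904
  O: 3 × 15.999 = 47.997
Sum: 15×12.011 + 13×1.008 + 1×126.904 + 3×15.999 = 368.170 → 368.17 g/mol.

368.17 g/mol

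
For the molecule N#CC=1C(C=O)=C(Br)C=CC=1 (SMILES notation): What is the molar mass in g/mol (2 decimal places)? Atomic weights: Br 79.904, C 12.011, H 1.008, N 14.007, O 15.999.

210.03 g/mol

First, the molecular formula is C8H4BrNO (counting implicit H from valence).
  Br: 1 × 79.904 = 79.904
  C: 8 × 12.011 = 96.088
  H: 4 × 1.008 = 4.032
  N: 1 × 14.007 = 14.007
  O: 1 × 15.999 = 15.999
Sum: 1×79.904 + 8×12.011 + 4×1.008 + 1×14.007 + 1×15.999 = 210.030 → 210.03 g/mol.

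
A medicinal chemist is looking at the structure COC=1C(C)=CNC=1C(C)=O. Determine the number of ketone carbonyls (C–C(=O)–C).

1

The ketone motif appears at heavy-atom position 9 in the SMILES.
Other groups present: 1 ether.
Ketone count: 1.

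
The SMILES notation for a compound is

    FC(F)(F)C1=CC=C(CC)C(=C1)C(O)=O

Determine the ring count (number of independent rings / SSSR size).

1

In SMILES, each pair of matching ring-closure digits denotes one ring-closing bond; the number of such bonds equals the number of independent rings.
Ring-closure bonds here: 1.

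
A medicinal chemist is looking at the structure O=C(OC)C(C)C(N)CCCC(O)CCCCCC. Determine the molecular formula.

Walk through each heavy atom and fill implicit hydrogens from standard valence (C 4, N 3, O 2, S 2, halogen 1):
  atom 1: O, bond orders sum to 2 (valence 2) → 0 H
  atom 2: C, bond orders sum to 4 (valence 4) → 0 H
  atom 3: O, bond orders sum to 2 (valence 2) → 0 H
  atom 4: C, bond orders sum to 1 (valence 4) → 3 H
  atom 5: C, bond orders sum to 3 (valence 4) → 1 H
  atom 6: C, bond orders sum to 1 (valence 4) → 3 H
  atom 7: C, bond orders sum to 3 (valence 4) → 1 H
  atom 8: N, bond orders sum to 1 (valence 3) → 2 H
  atom 9: C, bond orders sum to 2 (valence 4) → 2 H
  atom 10: C, bond orders sum to 2 (valence 4) → 2 H
  atom 11: C, bond orders sum to 2 (valence 4) → 2 H
  atom 12: C, bond orders sum to 3 (valence 4) → 1 H
  atom 13: O, bond orders sum to 1 (valence 2) → 1 H
  atom 14: C, bond orders sum to 2 (valence 4) → 2 H
  atom 15: C, bond orders sum to 2 (valence 4) → 2 H
  atom 16: C, bond orders sum to 2 (valence 4) → 2 H
  atom 17: C, bond orders sum to 2 (valence 4) → 2 H
  atom 18: C, bond orders sum to 2 (valence 4) → 2 H
  atom 19: C, bond orders sum to 1 (valence 4) → 3 H
Totals → C:15, H:31, N:1, O:3.
In Hill order: C15H31NO3.

C15H31NO3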